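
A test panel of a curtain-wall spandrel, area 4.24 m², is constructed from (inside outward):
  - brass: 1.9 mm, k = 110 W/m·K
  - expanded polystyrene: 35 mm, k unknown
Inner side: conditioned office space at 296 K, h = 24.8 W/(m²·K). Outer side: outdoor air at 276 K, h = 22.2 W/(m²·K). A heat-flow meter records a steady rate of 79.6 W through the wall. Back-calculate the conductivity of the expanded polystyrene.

Thermal resistances in series:
R_inner film = 1/(h_i·A) = 1/(24.8×4.24) = 0.00951 K/W
R_brass = L/(kA) = 0.0019/(110×4.24) = 4.074×10^-6 K/W
R_outer film = 1/(h_o·A) = 1/(22.2×4.24) = 0.01062 K/W
Sum of known resistances R_other = 0.02014 K/W
Total R = ΔT/Q = 20/79.6 = 0.2513 K/W
R_expanded polystyrene = R_total − R_other = 0.2311 K/W
k = L/(R·A) = 0.035/(0.2311×4.24)

k ≈ 0.0357 W/(m·K)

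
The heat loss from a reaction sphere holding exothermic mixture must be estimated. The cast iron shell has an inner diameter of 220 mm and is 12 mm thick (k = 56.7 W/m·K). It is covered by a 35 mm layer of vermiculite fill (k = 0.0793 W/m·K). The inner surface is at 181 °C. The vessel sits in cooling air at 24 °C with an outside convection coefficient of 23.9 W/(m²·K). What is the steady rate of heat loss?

Radial (spherical) resistances in series:
R_cast iron shell = (1/0.11 − 1/0.122)/(4π×56.7) = 0.001255 K/W
R_vermiculite fill = (1/0.122 − 1/0.157)/(4π×0.0793) = 1.834 K/W
R_outer film = 1/(h·4πr_o²) = 1/(23.9×4π×0.157²) = 0.1351 K/W
R_total = 1.97 K/W
Q = ΔT/R_total = 157/1.97

Q ≈ 79.7 W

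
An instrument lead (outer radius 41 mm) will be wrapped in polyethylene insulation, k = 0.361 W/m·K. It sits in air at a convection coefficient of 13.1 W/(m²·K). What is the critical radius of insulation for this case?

For a cylinder r_cr = k/h = 0.361/13.1
r_cr = 27.6 mm; since the bare radius (41 mm) is above r_cr, any added insulation will reduce heat loss.

r_cr ≈ 27.6 mm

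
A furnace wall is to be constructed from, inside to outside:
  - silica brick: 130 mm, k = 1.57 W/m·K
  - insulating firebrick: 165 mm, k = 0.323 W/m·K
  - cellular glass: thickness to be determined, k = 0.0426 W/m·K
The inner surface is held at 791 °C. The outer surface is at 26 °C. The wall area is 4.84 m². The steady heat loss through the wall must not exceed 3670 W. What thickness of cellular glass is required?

L ≈ 17.7 mm

Series thermal resistances:
R_silica brick = L/(kA) = 0.13/(1.57×4.84) = 0.01711 K/W
R_insulating firebrick = L/(kA) = 0.165/(0.323×4.84) = 0.1055 K/W
Sum of the known resistances R_other = 0.1227 K/W
Required total resistance R_tot = ΔT/Q_allow = 765/3670 = 0.2084 K/W
R_cellular glass = R_tot − R_other = 0.08579 K/W
L = R·k·A = 0.08579×0.0426×4.84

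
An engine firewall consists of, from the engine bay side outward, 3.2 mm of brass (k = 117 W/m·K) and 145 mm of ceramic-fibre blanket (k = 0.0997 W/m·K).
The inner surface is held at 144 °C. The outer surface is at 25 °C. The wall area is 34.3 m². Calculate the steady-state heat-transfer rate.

Q ≈ 2810 W

Using the resistance-network approach (series):
R_brass = L/(kA) = 0.0032/(117×34.3) = 7.974×10^-7 K/W
R_ceramic-fibre blanket = L/(kA) = 0.145/(0.0997×34.3) = 0.0424 K/W
R_total = 0.0424 K/W
Q = ΔT / R_total = 119 / 0.0424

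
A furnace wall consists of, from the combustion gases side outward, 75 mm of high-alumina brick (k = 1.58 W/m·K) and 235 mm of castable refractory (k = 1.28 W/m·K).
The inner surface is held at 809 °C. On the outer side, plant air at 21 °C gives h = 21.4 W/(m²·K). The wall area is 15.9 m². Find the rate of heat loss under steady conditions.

Model the wall as resistances in series:
R_high-alumina brick = L/(kA) = 0.075/(1.58×15.9) = 0.002985 K/W
R_castable refractory = L/(kA) = 0.235/(1.28×15.9) = 0.01155 K/W
R_outer film = 1/(h_o·A) = 1/(21.4×15.9) = 0.002939 K/W
R_total = 0.01747 K/W
Q = ΔT / R_total = 788 / 0.01747

Q ≈ 45100 W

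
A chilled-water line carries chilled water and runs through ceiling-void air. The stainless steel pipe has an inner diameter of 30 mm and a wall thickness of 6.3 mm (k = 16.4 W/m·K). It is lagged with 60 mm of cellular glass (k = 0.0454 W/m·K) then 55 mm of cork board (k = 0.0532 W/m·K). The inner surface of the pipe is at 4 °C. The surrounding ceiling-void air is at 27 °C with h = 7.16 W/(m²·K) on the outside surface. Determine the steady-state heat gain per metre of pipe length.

For a radial system each layer contributes R = ln(r_out/r_in)/(2πkL); films add R = 1/(hA).
R_stainless steel pipe wall = ln(21.3/15)/(2π×16.4×1) = 0.003403 K/W
R_cellular glass = ln(81.3/21.3)/(2π×0.0454×1) = 4.696 K/W
R_cork board = ln(136.3/81.3)/(2π×0.0532×1) = 1.546 K/W
R_outer film = 1/(h_o·2πr_oL) = 1/(7.16×2π×0.1363×1) = 0.1631 K/W
R_total = 6.408 K/W
Q = ΔT/R_total = 23/6.408

q′ ≈ 3.59 W/m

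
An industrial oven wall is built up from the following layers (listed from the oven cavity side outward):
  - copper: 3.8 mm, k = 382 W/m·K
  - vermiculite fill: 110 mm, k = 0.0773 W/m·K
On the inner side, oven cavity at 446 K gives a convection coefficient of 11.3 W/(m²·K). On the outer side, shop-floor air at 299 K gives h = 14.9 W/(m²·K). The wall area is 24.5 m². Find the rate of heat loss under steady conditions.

Thermal resistances in series:
R_inner film = 1/(h_i·A) = 1/(11.3×24.5) = 0.003612 K/W
R_copper = L/(kA) = 0.0038/(382×24.5) = 4.06×10^-7 K/W
R_vermiculite fill = L/(kA) = 0.11/(0.0773×24.5) = 0.05808 K/W
R_outer film = 1/(h_o·A) = 1/(14.9×24.5) = 0.002739 K/W
R_total = 0.06443 K/W
Q = ΔT / R_total = 147 / 0.06443

Q ≈ 2280 W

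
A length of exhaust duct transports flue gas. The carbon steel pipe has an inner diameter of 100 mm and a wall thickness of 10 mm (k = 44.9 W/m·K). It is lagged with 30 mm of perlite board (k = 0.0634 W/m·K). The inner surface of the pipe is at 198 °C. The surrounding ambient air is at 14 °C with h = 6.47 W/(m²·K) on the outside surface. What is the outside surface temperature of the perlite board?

Per-layer cylindrical resistances, series-summed:
R_carbon steel pipe wall = ln(60/50)/(2π×44.9×1) = 6.463×10^-4 K/W
R_perlite board = ln(90/60)/(2π×0.0634×1) = 1.018 K/W
R_outer film = 1/(h_o·2πr_oL) = 1/(6.47×2π×0.09×1) = 0.2733 K/W
R_total = 1.292 K/W
Q = ΔT/R_total = 184/1.292
Q = 142 W/m
T_interface = T_inner − Q·ΣR(inner→interface) = 198 − 142×1.018

T ≈ 52.9 °C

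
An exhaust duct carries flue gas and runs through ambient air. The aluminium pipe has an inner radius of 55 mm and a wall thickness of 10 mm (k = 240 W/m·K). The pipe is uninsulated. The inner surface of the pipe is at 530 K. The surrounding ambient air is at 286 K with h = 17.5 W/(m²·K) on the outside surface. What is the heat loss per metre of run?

q′ ≈ 1740 W/m

Cylindrical conduction, so R = ln(r₂/r₁)/(2πkL) per layer, in series:
R_aluminium pipe wall = ln(65/55)/(2π×240×1) = 1.108×10^-4 K/W
R_outer film = 1/(h_o·2πr_oL) = 1/(17.5×2π×0.065×1) = 0.1399 K/W
R_total = 0.14 K/W
Q = ΔT/R_total = 244/0.14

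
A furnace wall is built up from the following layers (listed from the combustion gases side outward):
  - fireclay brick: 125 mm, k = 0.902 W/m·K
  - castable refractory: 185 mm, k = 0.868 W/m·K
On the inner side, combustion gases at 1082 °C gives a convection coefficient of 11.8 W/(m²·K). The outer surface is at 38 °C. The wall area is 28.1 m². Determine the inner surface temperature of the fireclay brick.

Treating each layer as a thermal resistance in series:
R_inner film = 1/(h_i·A) = 1/(11.8×28.1) = 0.003016 K/W
R_fireclay brick = L/(kA) = 0.125/(0.902×28.1) = 0.004932 K/W
R_castable refractory = L/(kA) = 0.185/(0.868×28.1) = 0.007585 K/W
R_total = 0.01553 K/W;  Q = ΔT/R_total = 1044/0.01553 = 67210 W
T_interface = T_inner − Q·ΣR(inner→interface) = 1082 − 67200×0.003016

T ≈ 879 °C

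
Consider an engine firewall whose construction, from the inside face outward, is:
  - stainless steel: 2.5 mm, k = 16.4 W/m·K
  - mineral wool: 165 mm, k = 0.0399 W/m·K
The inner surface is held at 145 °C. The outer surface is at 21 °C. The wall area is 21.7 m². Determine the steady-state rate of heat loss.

Model the wall as resistances in series:
R_stainless steel = L/(kA) = 0.0025/(16.4×21.7) = 7.025×10^-6 K/W
R_mineral wool = L/(kA) = 0.165/(0.0399×21.7) = 0.1906 K/W
R_total = 0.1906 K/W
Q = ΔT / R_total = 124 / 0.1906

Q ≈ 651 W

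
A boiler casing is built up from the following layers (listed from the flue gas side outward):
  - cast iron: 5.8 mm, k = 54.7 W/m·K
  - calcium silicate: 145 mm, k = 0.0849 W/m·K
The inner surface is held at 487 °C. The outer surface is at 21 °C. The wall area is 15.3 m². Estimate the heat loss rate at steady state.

Q ≈ 4170 W

Series thermal resistances:
R_cast iron = L/(kA) = 0.0058/(54.7×15.3) = 6.93×10^-6 K/W
R_calcium silicate = L/(kA) = 0.145/(0.0849×15.3) = 0.1116 K/W
R_total = 0.1116 K/W
Q = ΔT / R_total = 466 / 0.1116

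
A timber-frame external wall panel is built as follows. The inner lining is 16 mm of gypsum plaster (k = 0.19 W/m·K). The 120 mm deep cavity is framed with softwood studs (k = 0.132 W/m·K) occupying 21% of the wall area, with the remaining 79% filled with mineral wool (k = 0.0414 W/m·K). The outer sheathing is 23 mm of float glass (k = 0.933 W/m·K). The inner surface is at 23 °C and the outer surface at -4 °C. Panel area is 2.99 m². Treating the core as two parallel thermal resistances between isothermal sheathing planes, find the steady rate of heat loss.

Q ≈ 38.5 W

Sheathing layers in series; stud and cavity paths in parallel between them.
R_inner = 0.016/(0.19×2.99) = 0.02816 K/W
R_stud  = 0.12/(0.132×0.21×2.99) = 1.448 K/W
R_cav   = 0.12/(0.0414×0.79×2.99) = 1.227 K/W
1/R_core = 1/R_stud + 1/R_cav → R_core = 0.6642 K/W
R_outer = 0.023/(0.933×2.99) = 0.008245 K/W
R_total = 0.7006 K/W
Q = ΔT/R_total = 27/0.7006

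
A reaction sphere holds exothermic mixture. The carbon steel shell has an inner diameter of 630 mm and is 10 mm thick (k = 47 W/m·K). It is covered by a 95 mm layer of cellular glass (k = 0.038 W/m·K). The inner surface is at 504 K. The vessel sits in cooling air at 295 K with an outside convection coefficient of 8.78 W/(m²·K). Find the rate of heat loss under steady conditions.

Q ≈ 139 W

Spherical conduction: R = (1/r_in − 1/r_out)/(4πk) per layer; series-sum.
R_carbon steel shell = (1/0.315 − 1/0.325)/(4π×47) = 1.654×10^-4 K/W
R_cellular glass = (1/0.325 − 1/0.42)/(4π×0.038) = 1.457 K/W
R_outer film = 1/(h·4πr_o²) = 1/(8.78×4π×0.42²) = 0.05138 K/W
R_total = 1.509 K/W
Q = ΔT/R_total = 209/1.509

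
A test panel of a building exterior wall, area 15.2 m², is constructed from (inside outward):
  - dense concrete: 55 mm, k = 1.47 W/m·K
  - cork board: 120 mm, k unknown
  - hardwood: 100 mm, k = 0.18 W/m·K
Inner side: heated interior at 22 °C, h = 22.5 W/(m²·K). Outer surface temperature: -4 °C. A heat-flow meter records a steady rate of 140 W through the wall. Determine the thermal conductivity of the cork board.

Model the wall as resistances in series:
R_inner film = 1/(h_i·A) = 1/(22.5×15.2) = 0.002924 K/W
R_dense concrete = L/(kA) = 0.055/(1.47×15.2) = 0.002462 K/W
R_hardwood = L/(kA) = 0.1/(0.18×15.2) = 0.03655 K/W
Sum of known resistances R_other = 0.04194 K/W
Total R = ΔT/Q = 26/140 = 0.1857 K/W
R_cork board = R_total − R_other = 0.1438 K/W
k = L/(R·A) = 0.12/(0.1438×15.2)

k ≈ 0.0549 W/(m·K)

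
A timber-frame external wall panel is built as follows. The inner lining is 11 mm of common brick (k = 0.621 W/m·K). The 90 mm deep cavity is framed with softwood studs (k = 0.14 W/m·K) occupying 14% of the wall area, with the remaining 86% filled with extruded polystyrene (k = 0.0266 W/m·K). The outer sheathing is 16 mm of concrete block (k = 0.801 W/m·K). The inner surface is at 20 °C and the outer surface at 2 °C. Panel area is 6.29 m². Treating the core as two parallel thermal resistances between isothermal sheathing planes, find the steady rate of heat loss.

Sheathing layers in series; stud and cavity paths in parallel between them.
R_inner = 0.011/(0.621×6.29) = 0.002816 K/W
R_stud  = 0.09/(0.14×0.14×6.29) = 0.73 K/W
R_cav   = 0.09/(0.0266×0.86×6.29) = 0.6255 K/W
1/R_core = 1/R_stud + 1/R_cav → R_core = 0.3369 K/W
R_outer = 0.016/(0.801×6.29) = 0.003176 K/W
R_total = 0.3429 K/W
Q = ΔT/R_total = 18/0.3429

Q ≈ 52.5 W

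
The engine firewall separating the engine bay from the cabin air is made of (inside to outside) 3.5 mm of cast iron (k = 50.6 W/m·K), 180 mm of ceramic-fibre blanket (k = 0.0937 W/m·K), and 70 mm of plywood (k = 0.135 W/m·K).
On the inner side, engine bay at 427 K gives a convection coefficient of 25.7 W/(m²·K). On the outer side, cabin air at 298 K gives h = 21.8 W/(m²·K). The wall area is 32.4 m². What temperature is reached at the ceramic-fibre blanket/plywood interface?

T ≈ 327 K

Treating each layer as a thermal resistance in series:
R_inner film = 1/(h_i·A) = 1/(25.7×32.4) = 0.001201 K/W
R_cast iron = L/(kA) = 0.0035/(50.6×32.4) = 2.135×10^-6 K/W
R_ceramic-fibre blanket = L/(kA) = 0.18/(0.0937×32.4) = 0.05929 K/W
R_plywood = L/(kA) = 0.07/(0.135×32.4) = 0.016 K/W
R_outer film = 1/(h_o·A) = 1/(21.8×32.4) = 0.001416 K/W
R_total = 0.07791 K/W;  Q = ΔT/R_total = 129/0.07791 = 1656 W
T_interface = T_inner − Q·ΣR(inner→interface) = 427 − 1660×0.06049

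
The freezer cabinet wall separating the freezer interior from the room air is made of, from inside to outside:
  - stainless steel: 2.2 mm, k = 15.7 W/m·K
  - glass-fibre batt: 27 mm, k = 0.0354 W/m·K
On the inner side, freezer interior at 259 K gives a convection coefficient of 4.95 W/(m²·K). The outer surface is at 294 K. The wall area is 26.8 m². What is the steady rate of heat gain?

Q ≈ 972 W

Model the wall as resistances in series:
R_inner film = 1/(h_i·A) = 1/(4.95×26.8) = 0.007538 K/W
R_stainless steel = L/(kA) = 0.0022/(15.7×26.8) = 5.229×10^-6 K/W
R_glass-fibre batt = L/(kA) = 0.027/(0.0354×26.8) = 0.02846 K/W
R_total = 0.036 K/W
Q = ΔT / R_total = 35 / 0.036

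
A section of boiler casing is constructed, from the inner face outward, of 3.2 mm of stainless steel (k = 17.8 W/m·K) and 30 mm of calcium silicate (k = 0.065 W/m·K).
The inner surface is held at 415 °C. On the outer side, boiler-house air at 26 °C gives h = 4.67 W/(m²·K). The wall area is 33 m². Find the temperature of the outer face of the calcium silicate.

Model the wall as resistances in series:
R_stainless steel = L/(kA) = 0.0032/(17.8×33) = 5.448×10^-6 K/W
R_calcium silicate = L/(kA) = 0.03/(0.065×33) = 0.01399 K/W
R_outer film = 1/(h_o·A) = 1/(4.67×33) = 0.006489 K/W
R_total = 0.02048 K/W;  Q = ΔT/R_total = 389/0.02048 = 18990 W
T_interface = T_inner − Q·ΣR(inner→interface) = 415 − 19000×0.01399

T ≈ 149 °C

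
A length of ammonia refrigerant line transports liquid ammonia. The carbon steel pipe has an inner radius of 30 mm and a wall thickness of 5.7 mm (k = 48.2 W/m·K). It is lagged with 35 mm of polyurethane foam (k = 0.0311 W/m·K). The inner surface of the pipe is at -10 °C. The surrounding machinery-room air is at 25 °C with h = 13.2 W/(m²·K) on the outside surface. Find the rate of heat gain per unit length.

For a radial system each layer contributes R = ln(r_out/r_in)/(2πkL); films add R = 1/(hA).
R_carbon steel pipe wall = ln(35.7/30)/(2π×48.2×1) = 5.744×10^-4 K/W
R_polyurethane foam = ln(70.7/35.7)/(2π×0.0311×1) = 3.497 K/W
R_outer film = 1/(h_o·2πr_oL) = 1/(13.2×2π×0.0707×1) = 0.1705 K/W
R_total = 3.668 K/W
Q = ΔT/R_total = 35/3.668

q′ ≈ 9.54 W/m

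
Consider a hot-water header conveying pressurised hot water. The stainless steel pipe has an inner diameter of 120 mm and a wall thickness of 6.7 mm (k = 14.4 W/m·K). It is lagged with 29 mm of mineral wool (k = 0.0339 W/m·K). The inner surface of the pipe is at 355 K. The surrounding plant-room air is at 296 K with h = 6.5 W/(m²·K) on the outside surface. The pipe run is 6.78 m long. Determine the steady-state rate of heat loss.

Q ≈ 205 W

Radial resistances (cylindrical: R_cond = ln(r_o/r_i)/(2πkL), R_conv = 1/(h·2πrL)):
R_stainless steel pipe wall = ln(66.7/60)/(2π×14.4×6.78) = 1.726×10^-4 K/W
R_mineral wool = ln(95.7/66.7)/(2π×0.0339×6.78) = 0.25 K/W
R_outer film = 1/(h_o·2πr_oL) = 1/(6.5×2π×0.0957×6.78) = 0.03774 K/W
R_total = 0.2879 K/W
Q = ΔT/R_total = 59/0.2879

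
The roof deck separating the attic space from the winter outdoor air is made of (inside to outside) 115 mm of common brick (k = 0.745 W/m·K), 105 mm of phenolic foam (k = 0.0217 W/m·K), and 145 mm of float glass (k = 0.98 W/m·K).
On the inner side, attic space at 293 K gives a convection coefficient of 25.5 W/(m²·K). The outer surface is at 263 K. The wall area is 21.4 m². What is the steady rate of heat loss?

Q ≈ 124 W

Thermal resistances in series:
R_inner film = 1/(h_i·A) = 1/(25.5×21.4) = 0.001833 K/W
R_common brick = L/(kA) = 0.115/(0.745×21.4) = 0.007213 K/W
R_phenolic foam = L/(kA) = 0.105/(0.0217×21.4) = 0.2261 K/W
R_float glass = L/(kA) = 0.145/(0.98×21.4) = 0.006914 K/W
R_total = 0.2421 K/W
Q = ΔT / R_total = 30 / 0.2421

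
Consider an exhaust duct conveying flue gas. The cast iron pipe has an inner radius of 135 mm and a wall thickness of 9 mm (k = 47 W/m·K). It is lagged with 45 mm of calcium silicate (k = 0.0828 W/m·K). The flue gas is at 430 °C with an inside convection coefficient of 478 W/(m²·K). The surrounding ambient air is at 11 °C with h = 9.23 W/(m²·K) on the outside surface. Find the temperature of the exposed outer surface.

For a radial system each layer contributes R = ln(r_out/r_in)/(2πkL); films add R = 1/(hA).
R_inner film = 1/(h_i·2πr₁L) = 1/(478×2π×0.135×1) = 0.002466 K/W
R_cast iron pipe wall = ln(144/135)/(2π×47×1) = 2.185×10^-4 K/W
R_calcium silicate = ln(189/144)/(2π×0.0828×1) = 0.5227 K/W
R_outer film = 1/(h_o·2πr_oL) = 1/(9.23×2π×0.189×1) = 0.09123 K/W
R_total = 0.6166 K/W
Q = ΔT/R_total = 419/0.6166
Q = 680 W/m
T_interface = T_inner − Q·ΣR(inner→interface) = 430 − 680×0.5254

T ≈ 73 °C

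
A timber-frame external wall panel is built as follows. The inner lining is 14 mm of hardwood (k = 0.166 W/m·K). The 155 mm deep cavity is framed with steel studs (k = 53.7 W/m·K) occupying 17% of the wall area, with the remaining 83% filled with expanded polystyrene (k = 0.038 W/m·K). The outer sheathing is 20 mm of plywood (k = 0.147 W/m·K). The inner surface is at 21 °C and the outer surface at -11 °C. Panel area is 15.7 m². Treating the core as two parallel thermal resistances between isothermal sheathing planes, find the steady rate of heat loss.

Q ≈ 2120 W

Sheathing layers in series; stud and cavity paths in parallel between them.
R_inner = 0.014/(0.166×15.7) = 0.005372 K/W
R_stud  = 0.155/(53.7×0.17×15.7) = 0.001081 K/W
R_cav   = 0.155/(0.038×0.83×15.7) = 0.313 K/W
1/R_core = 1/R_stud + 1/R_cav → R_core = 0.001078 K/W
R_outer = 0.02/(0.147×15.7) = 0.008666 K/W
R_total = 0.01512 K/W
Q = ΔT/R_total = 32/0.01512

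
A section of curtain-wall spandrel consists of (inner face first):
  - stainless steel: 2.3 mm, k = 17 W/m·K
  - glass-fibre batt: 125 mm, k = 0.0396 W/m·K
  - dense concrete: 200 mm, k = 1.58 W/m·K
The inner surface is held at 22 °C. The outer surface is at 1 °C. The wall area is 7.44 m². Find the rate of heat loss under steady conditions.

Model the wall as resistances in series:
R_stainless steel = L/(kA) = 0.0023/(17×7.44) = 1.818×10^-5 K/W
R_glass-fibre batt = L/(kA) = 0.125/(0.0396×7.44) = 0.4243 K/W
R_dense concrete = L/(kA) = 0.2/(1.58×7.44) = 0.01701 K/W
R_total = 0.4413 K/W
Q = ΔT / R_total = 21 / 0.4413

Q ≈ 47.6 W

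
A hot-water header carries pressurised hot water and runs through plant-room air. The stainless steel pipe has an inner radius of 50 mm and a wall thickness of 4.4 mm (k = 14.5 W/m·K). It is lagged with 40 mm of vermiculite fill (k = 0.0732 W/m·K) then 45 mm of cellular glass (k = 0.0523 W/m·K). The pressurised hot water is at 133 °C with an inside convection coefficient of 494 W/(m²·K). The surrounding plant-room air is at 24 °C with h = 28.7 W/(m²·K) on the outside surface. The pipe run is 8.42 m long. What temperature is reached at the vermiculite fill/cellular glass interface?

Treating each annulus and film as a series resistance:
R_inner film = 1/(h_i·2πr₁L) = 1/(494×2π×0.05×8.42) = 7.653×10^-4 K/W
R_stainless steel pipe wall = ln(54.4/50)/(2π×14.5×8.42) = 1.099×10^-4 K/W
R_vermiculite fill = ln(94.4/54.4)/(2π×0.0732×8.42) = 0.1423 K/W
R_cellular glass = ln(139.4/94.4)/(2π×0.0523×8.42) = 0.1409 K/W
R_outer film = 1/(h_o·2πr_oL) = 1/(28.7×2π×0.1394×8.42) = 0.004725 K/W
R_total = 0.2888 K/W
Q = ΔT/R_total = 109/0.2888
Q = 377 W
T_interface = T_inner − Q·ΣR(inner→interface) = 133 − 377×0.1432

T ≈ 79 °C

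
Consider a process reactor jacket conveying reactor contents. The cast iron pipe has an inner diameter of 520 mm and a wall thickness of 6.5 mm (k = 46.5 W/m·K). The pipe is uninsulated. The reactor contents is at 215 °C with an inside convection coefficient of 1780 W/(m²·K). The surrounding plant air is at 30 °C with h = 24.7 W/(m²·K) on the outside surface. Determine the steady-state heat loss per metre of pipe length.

q′ ≈ 7520 W/m

Per-layer cylindrical resistances, series-summed:
R_inner film = 1/(h_i·2πr₁L) = 1/(1780×2π×0.26×1) = 3.439×10^-4 K/W
R_cast iron pipe wall = ln(266.5/260)/(2π×46.5×1) = 8.452×10^-5 K/W
R_outer film = 1/(h_o·2πr_oL) = 1/(24.7×2π×0.2665×1) = 0.02418 K/W
R_total = 0.02461 K/W
Q = ΔT/R_total = 185/0.02461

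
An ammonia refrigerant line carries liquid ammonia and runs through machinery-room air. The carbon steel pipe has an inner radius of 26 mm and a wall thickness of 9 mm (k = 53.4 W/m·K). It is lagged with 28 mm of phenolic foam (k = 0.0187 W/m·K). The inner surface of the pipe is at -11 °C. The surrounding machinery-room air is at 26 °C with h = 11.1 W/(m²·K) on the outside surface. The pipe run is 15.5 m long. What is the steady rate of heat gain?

Q ≈ 110 W

Per-layer cylindrical resistances, series-summed:
R_carbon steel pipe wall = ln(35/26)/(2π×53.4×15.5) = 5.716×10^-5 K/W
R_phenolic foam = ln(63/35)/(2π×0.0187×15.5) = 0.3228 K/W
R_outer film = 1/(h_o·2πr_oL) = 1/(11.1×2π×0.063×15.5) = 0.01468 K/W
R_total = 0.3375 K/W
Q = ΔT/R_total = 37/0.3375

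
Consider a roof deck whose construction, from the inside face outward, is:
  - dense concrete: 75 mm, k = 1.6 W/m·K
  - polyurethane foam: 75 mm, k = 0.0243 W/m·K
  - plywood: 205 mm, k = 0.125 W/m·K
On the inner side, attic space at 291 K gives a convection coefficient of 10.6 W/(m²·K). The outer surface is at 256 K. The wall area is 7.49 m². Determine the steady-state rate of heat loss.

Thermal resistances in series:
R_inner film = 1/(h_i·A) = 1/(10.6×7.49) = 0.0126 K/W
R_dense concrete = L/(kA) = 0.075/(1.6×7.49) = 0.006258 K/W
R_polyurethane foam = L/(kA) = 0.075/(0.0243×7.49) = 0.4121 K/W
R_plywood = L/(kA) = 0.205/(0.125×7.49) = 0.219 K/W
R_total = 0.6499 K/W
Q = ΔT / R_total = 35 / 0.6499

Q ≈ 53.9 W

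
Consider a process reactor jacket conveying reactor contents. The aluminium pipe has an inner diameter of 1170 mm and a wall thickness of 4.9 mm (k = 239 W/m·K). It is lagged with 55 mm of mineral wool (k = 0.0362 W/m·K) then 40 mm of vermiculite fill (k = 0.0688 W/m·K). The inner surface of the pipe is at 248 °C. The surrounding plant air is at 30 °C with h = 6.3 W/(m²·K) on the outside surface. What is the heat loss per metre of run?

For a radial system each layer contributes R = ln(r_out/r_in)/(2πkL); films add R = 1/(hA).
R_aluminium pipe wall = ln(589.9/585)/(2π×239×1) = 5.555×10^-6 K/W
R_mineral wool = ln(644.9/589.9)/(2π×0.0362×1) = 0.3919 K/W
R_vermiculite fill = ln(684.9/644.9)/(2π×0.0688×1) = 0.1392 K/W
R_outer film = 1/(h_o·2πr_oL) = 1/(6.3×2π×0.6849×1) = 0.03689 K/W
R_total = 0.568 K/W
Q = ΔT/R_total = 218/0.568

q′ ≈ 384 W/m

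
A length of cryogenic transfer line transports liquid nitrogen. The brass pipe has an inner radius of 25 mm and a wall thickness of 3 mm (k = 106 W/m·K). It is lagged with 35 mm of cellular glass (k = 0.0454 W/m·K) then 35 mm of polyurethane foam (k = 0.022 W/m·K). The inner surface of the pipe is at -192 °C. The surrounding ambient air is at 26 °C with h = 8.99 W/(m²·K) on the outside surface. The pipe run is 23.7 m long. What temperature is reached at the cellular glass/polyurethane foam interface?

T ≈ -92.4 °C

Per-layer cylindrical resistances, series-summed:
R_brass pipe wall = ln(28/25)/(2π×106×23.7) = 7.18×10^-6 K/W
R_cellular glass = ln(63/28)/(2π×0.0454×23.7) = 0.1199 K/W
R_polyurethane foam = ln(98/63)/(2π×0.022×23.7) = 0.1349 K/W
R_outer film = 1/(h_o·2πr_oL) = 1/(8.99×2π×0.098×23.7) = 0.007622 K/W
R_total = 0.2624 K/W
Q = ΔT/R_total = 218/0.2624
Q = 831 W
T_interface = T_inner + Q·ΣR(inner→interface) = -192 + 831×0.12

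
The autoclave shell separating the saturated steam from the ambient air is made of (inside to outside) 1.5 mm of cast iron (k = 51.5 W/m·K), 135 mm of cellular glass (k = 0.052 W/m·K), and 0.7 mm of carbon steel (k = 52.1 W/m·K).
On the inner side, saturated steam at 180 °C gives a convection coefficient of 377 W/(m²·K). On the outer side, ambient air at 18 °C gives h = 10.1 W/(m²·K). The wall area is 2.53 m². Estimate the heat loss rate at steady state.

Thermal resistances in series:
R_inner film = 1/(h_i·A) = 1/(377×2.53) = 0.001048 K/W
R_cast iron = L/(kA) = 0.0015/(51.5×2.53) = 1.151×10^-5 K/W
R_cellular glass = L/(kA) = 0.135/(0.052×2.53) = 1.026 K/W
R_carbon steel = L/(kA) = 0.0007/(52.1×2.53) = 5.311×10^-6 K/W
R_outer film = 1/(h_o·A) = 1/(10.1×2.53) = 0.03913 K/W
R_total = 1.066 K/W
Q = ΔT / R_total = 162 / 1.066

Q ≈ 152 W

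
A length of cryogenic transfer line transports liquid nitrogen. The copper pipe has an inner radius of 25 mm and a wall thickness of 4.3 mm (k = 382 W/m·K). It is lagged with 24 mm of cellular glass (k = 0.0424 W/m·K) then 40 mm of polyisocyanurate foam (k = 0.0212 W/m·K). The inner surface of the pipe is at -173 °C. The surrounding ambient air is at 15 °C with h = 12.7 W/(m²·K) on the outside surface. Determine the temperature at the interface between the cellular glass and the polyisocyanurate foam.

Radial resistances (cylindrical: R_cond = ln(r_o/r_i)/(2πkL), R_conv = 1/(h·2πrL)):
R_copper pipe wall = ln(29.3/25)/(2π×382×1) = 6.613×10^-5 K/W
R_cellular glass = ln(53.3/29.3)/(2π×0.0424×1) = 2.246 K/W
R_polyisocyanurate foam = ln(93.3/53.3)/(2π×0.0212×1) = 4.203 K/W
R_outer film = 1/(h_o·2πr_oL) = 1/(12.7×2π×0.0933×1) = 0.1343 K/W
R_total = 6.584 K/W
Q = ΔT/R_total = 188/6.584
Q = 28.6 W/m
T_interface = T_inner + Q·ΣR(inner→interface) = -173 + 28.6×2.246

T ≈ -109 °C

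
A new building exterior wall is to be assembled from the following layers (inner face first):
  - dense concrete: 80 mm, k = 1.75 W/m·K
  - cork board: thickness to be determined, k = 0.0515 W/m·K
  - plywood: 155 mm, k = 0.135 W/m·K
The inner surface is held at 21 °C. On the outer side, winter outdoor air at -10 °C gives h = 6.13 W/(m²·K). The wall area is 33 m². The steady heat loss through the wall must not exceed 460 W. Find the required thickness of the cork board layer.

Using the resistance-network approach (series):
R_dense concrete = L/(kA) = 0.08/(1.75×33) = 0.001385 K/W
R_plywood = L/(kA) = 0.155/(0.135×33) = 0.03479 K/W
R_outer film = 1/(h_o·A) = 1/(6.13×33) = 0.004943 K/W
Sum of the known resistances R_other = 0.04112 K/W
Required total resistance R_tot = ΔT/Q_allow = 31/460 = 0.06739 K/W
R_cork board = R_tot − R_other = 0.02627 K/W
L = R·k·A = 0.02627×0.0515×33

L ≈ 44.6 mm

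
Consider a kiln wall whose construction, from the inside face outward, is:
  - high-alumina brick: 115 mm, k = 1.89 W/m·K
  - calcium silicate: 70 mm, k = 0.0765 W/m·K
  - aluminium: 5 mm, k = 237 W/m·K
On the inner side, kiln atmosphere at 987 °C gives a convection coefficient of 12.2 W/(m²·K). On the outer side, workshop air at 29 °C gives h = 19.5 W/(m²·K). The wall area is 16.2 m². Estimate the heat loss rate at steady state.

Q ≈ 14000 W

Using the resistance-network approach (series):
R_inner film = 1/(h_i·A) = 1/(12.2×16.2) = 0.00506 K/W
R_high-alumina brick = L/(kA) = 0.115/(1.89×16.2) = 0.003756 K/W
R_calcium silicate = L/(kA) = 0.07/(0.0765×16.2) = 0.05648 K/W
R_aluminium = L/(kA) = 0.005/(237×16.2) = 1.302×10^-6 K/W
R_outer film = 1/(h_o·A) = 1/(19.5×16.2) = 0.003166 K/W
R_total = 0.06847 K/W
Q = ΔT / R_total = 958 / 0.06847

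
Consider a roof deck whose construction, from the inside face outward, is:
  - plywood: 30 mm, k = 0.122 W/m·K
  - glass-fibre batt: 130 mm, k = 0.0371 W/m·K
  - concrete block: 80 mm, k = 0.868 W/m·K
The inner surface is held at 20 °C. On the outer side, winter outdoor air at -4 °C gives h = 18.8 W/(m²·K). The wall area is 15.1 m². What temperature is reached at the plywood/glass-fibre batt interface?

T ≈ 18.5 °C

Thermal resistances in series:
R_plywood = L/(kA) = 0.03/(0.122×15.1) = 0.01628 K/W
R_glass-fibre batt = L/(kA) = 0.13/(0.0371×15.1) = 0.2321 K/W
R_concrete block = L/(kA) = 0.08/(0.868×15.1) = 0.006104 K/W
R_outer film = 1/(h_o·A) = 1/(18.8×15.1) = 0.003523 K/W
R_total = 0.258 K/W;  Q = ΔT/R_total = 24/0.258 = 93.04 W
T_interface = T_inner − Q·ΣR(inner→interface) = 20 − 93×0.01628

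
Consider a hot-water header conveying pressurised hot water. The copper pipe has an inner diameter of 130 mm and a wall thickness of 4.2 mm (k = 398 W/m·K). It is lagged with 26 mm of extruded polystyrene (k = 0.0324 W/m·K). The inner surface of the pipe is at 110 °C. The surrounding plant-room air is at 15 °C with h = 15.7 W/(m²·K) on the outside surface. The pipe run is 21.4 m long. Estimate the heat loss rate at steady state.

Cylindrical conduction, so R = ln(r₂/r₁)/(2πkL) per layer, in series:
R_copper pipe wall = ln(69.2/65)/(2π×398×21.4) = 1.17×10^-6 K/W
R_extruded polystyrene = ln(95.2/69.2)/(2π×0.0324×21.4) = 0.07322 K/W
R_outer film = 1/(h_o·2πr_oL) = 1/(15.7×2π×0.0952×21.4) = 0.004976 K/W
R_total = 0.0782 K/W
Q = ΔT/R_total = 95/0.0782

Q ≈ 1210 W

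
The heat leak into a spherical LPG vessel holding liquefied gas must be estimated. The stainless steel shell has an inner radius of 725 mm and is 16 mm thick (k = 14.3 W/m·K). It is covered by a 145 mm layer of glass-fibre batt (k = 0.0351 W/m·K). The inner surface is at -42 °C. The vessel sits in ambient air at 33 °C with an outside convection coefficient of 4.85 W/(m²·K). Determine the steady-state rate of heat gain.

Spherical conduction: R = (1/r_in − 1/r_out)/(4πk) per layer; series-sum.
R_stainless steel shell = (1/0.725 − 1/0.741)/(4π×14.3) = 1.657×10^-4 K/W
R_glass-fibre batt = (1/0.741 − 1/0.886)/(4π×0.0351) = 0.5007 K/W
R_outer film = 1/(h·4πr_o²) = 1/(4.85×4π×0.886²) = 0.0209 K/W
R_total = 0.5218 K/W
Q = ΔT/R_total = 75/0.5218

Q ≈ 144 W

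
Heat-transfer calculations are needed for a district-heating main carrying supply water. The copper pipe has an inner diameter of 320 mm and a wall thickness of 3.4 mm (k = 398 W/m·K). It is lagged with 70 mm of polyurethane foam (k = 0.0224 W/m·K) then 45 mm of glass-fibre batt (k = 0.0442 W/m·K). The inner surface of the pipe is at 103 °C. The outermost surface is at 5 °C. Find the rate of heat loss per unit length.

Treating each annulus and film as a series resistance:
R_copper pipe wall = ln(163.4/160)/(2π×398×1) = 8.409×10^-6 K/W
R_polyurethane foam = ln(233.4/163.4)/(2π×0.0224×1) = 2.533 K/W
R_glass-fibre batt = ln(278.4/233.4)/(2π×0.0442×1) = 0.6348 K/W
R_total = 3.168 K/W
Q = ΔT/R_total = 98/3.168

q′ ≈ 30.9 W/m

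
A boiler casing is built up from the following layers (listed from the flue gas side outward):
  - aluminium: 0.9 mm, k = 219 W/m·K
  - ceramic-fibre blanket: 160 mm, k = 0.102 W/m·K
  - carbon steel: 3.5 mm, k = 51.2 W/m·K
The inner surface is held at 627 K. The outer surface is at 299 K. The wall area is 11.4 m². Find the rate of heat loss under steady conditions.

Thermal resistances in series:
R_aluminium = L/(kA) = 0.0009/(219×11.4) = 3.605×10^-7 K/W
R_ceramic-fibre blanket = L/(kA) = 0.16/(0.102×11.4) = 0.1376 K/W
R_carbon steel = L/(kA) = 0.0035/(51.2×11.4) = 5.996×10^-6 K/W
R_total = 0.1376 K/W
Q = ΔT / R_total = 328 / 0.1376

Q ≈ 2380 W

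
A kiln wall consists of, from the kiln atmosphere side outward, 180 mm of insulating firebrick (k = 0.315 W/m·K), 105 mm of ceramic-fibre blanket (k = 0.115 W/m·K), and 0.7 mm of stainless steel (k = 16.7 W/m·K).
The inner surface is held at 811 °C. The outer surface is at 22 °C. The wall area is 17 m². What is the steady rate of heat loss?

Thermal resistances in series:
R_insulating firebrick = L/(kA) = 0.18/(0.315×17) = 0.03361 K/W
R_ceramic-fibre blanket = L/(kA) = 0.105/(0.115×17) = 0.05371 K/W
R_stainless steel = L/(kA) = 0.0007/(16.7×17) = 2.466×10^-6 K/W
R_total = 0.08732 K/W
Q = ΔT / R_total = 789 / 0.08732

Q ≈ 9040 W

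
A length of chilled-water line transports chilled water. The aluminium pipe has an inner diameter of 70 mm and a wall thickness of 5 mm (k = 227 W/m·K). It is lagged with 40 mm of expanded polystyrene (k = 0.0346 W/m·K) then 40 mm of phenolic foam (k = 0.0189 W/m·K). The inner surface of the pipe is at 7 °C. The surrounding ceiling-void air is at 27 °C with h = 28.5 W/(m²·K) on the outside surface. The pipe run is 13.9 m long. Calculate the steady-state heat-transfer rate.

Q ≈ 41.8 W

Cylindrical conduction, so R = ln(r₂/r₁)/(2πkL) per layer, in series:
R_aluminium pipe wall = ln(40/35)/(2π×227×13.9) = 6.735×10^-6 K/W
R_expanded polystyrene = ln(80/40)/(2π×0.0346×13.9) = 0.2294 K/W
R_phenolic foam = ln(120/80)/(2π×0.0189×13.9) = 0.2456 K/W
R_outer film = 1/(h_o·2πr_oL) = 1/(28.5×2π×0.12×13.9) = 0.003348 K/W
R_total = 0.4784 K/W
Q = ΔT/R_total = 20/0.4784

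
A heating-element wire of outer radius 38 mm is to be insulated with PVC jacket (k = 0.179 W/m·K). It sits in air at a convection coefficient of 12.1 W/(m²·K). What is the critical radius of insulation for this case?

r_cr ≈ 14.8 mm

For a cylinder r_cr = k/h = 0.179/12.1
r_cr = 14.8 mm; since the bare radius (38 mm) is above r_cr, any added insulation will reduce heat loss.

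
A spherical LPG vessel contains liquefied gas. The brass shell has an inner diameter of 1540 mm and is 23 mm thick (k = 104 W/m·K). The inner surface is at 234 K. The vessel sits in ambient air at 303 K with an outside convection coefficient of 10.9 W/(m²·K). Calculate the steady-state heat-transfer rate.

Spherical conduction: R = (1/r_in − 1/r_out)/(4πk) per layer; series-sum.
R_brass shell = (1/0.77 − 1/0.793)/(4π×104) = 2.882×10^-5 K/W
R_outer film = 1/(h·4πr_o²) = 1/(10.9×4π×0.793²) = 0.01161 K/W
R_total = 0.01164 K/W
Q = ΔT/R_total = 69/0.01164

Q ≈ 5930 W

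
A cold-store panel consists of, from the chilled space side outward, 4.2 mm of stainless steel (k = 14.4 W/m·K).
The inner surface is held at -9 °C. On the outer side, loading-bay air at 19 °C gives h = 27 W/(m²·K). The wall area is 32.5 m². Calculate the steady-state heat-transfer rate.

Using the resistance-network approach (series):
R_stainless steel = L/(kA) = 0.0042/(14.4×32.5) = 8.974×10^-6 K/W
R_outer film = 1/(h_o·A) = 1/(27×32.5) = 0.00114 K/W
R_total = 0.001149 K/W
Q = ΔT / R_total = 28 / 0.001149

Q ≈ 24400 W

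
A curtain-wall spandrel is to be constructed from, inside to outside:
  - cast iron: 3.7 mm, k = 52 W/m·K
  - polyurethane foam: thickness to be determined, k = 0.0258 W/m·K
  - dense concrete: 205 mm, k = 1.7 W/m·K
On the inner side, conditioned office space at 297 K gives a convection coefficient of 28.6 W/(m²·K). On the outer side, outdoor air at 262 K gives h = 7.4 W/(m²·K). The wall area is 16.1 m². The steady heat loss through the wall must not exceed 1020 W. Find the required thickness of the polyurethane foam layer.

L ≈ 6.75 mm

Using the resistance-network approach (series):
R_inner film = 1/(h_i·A) = 1/(28.6×16.1) = 0.002172 K/W
R_cast iron = L/(kA) = 0.0037/(52×16.1) = 4.419×10^-6 K/W
R_dense concrete = L/(kA) = 0.205/(1.7×16.1) = 0.00749 K/W
R_outer film = 1/(h_o·A) = 1/(7.4×16.1) = 0.008393 K/W
Sum of the known resistances R_other = 0.01806 K/W
Required total resistance R_tot = ΔT/Q_allow = 35/1020 = 0.03431 K/W
R_polyurethane foam = R_tot − R_other = 0.01625 K/W
L = R·k·A = 0.01625×0.0258×16.1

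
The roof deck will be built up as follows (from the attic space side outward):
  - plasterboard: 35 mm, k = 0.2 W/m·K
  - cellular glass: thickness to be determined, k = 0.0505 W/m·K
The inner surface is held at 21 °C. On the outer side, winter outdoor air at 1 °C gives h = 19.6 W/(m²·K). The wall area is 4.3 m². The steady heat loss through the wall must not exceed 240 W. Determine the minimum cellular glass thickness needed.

L ≈ 6.68 mm

Series thermal resistances:
R_plasterboard = L/(kA) = 0.035/(0.2×4.3) = 0.0407 K/W
R_outer film = 1/(h_o·A) = 1/(19.6×4.3) = 0.01187 K/W
Sum of the known resistances R_other = 0.05256 K/W
Required total resistance R_tot = ΔT/Q_allow = 20/240 = 0.08333 K/W
R_cellular glass = R_tot − R_other = 0.03077 K/W
L = R·k·A = 0.03077×0.0505×4.3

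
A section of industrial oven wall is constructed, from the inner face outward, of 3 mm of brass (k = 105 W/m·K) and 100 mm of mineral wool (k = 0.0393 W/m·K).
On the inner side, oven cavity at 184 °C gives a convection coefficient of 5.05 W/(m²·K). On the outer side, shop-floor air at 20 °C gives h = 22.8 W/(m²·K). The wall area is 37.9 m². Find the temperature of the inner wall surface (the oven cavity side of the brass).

Treating each layer as a thermal resistance in series:
R_inner film = 1/(h_i·A) = 1/(5.05×37.9) = 0.005225 K/W
R_brass = L/(kA) = 0.003/(105×37.9) = 7.539×10^-7 K/W
R_mineral wool = L/(kA) = 0.1/(0.0393×37.9) = 0.06714 K/W
R_outer film = 1/(h_o·A) = 1/(22.8×37.9) = 0.001157 K/W
R_total = 0.07352 K/W;  Q = ΔT/R_total = 164/0.07352 = 2231 W
T_interface = T_inner − Q·ΣR(inner→interface) = 184 − 2230×0.005225

T ≈ 172 °C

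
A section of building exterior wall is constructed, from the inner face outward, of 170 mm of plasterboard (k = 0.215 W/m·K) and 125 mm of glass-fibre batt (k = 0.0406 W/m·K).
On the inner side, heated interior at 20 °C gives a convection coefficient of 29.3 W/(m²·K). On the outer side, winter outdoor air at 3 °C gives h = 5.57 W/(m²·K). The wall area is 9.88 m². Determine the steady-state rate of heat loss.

Treating each layer as a thermal resistance in series:
R_inner film = 1/(h_i·A) = 1/(29.3×9.88) = 0.003454 K/W
R_plasterboard = L/(kA) = 0.17/(0.215×9.88) = 0.08003 K/W
R_glass-fibre batt = L/(kA) = 0.125/(0.0406×9.88) = 0.3116 K/W
R_outer film = 1/(h_o·A) = 1/(5.57×9.88) = 0.01817 K/W
R_total = 0.4133 K/W
Q = ΔT / R_total = 17 / 0.4133

Q ≈ 41.1 W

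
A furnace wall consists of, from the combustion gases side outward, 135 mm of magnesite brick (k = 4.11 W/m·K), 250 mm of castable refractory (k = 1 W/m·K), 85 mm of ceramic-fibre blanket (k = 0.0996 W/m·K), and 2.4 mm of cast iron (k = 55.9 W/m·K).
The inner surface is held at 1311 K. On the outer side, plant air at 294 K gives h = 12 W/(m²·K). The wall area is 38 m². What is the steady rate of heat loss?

Q ≈ 31700 W

Treating each layer as a thermal resistance in series:
R_magnesite brick = L/(kA) = 0.135/(4.11×38) = 8.644×10^-4 K/W
R_castable refractory = L/(kA) = 0.25/(1×38) = 0.006579 K/W
R_ceramic-fibre blanket = L/(kA) = 0.085/(0.0996×38) = 0.02246 K/W
R_cast iron = L/(kA) = 0.0024/(55.9×38) = 1.13×10^-6 K/W
R_outer film = 1/(h_o·A) = 1/(12×38) = 0.002193 K/W
R_total = 0.0321 K/W
Q = ΔT / R_total = 1017 / 0.0321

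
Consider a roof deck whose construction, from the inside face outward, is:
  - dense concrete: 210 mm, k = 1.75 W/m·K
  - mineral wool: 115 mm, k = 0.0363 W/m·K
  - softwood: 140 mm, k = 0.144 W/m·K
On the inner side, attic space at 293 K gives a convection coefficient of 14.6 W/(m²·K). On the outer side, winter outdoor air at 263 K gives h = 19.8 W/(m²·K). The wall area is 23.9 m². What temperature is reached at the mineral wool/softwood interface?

T ≈ 270 K

Model the wall as resistances in series:
R_inner film = 1/(h_i·A) = 1/(14.6×23.9) = 0.002866 K/W
R_dense concrete = L/(kA) = 0.21/(1.75×23.9) = 0.005021 K/W
R_mineral wool = L/(kA) = 0.115/(0.0363×23.9) = 0.1326 K/W
R_softwood = L/(kA) = 0.14/(0.144×23.9) = 0.04068 K/W
R_outer film = 1/(h_o·A) = 1/(19.8×23.9) = 0.002113 K/W
R_total = 0.1832 K/W;  Q = ΔT/R_total = 30/0.1832 = 163.7 W
T_interface = T_inner − Q·ΣR(inner→interface) = 293 − 164×0.1404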